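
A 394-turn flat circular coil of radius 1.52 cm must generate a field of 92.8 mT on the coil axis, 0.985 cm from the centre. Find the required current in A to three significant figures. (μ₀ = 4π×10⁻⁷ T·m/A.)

For an N-turn coil, B = Nμ₀IR²/[2(R²+z²)^(3/2)] with R = 0.0152 m, z = 0.00985 m, so I = 2B(R²+z²)^(3/2)/(Nμ₀R²) = 2 × 9.28×10⁻² × 5.94×10⁻⁶ / (394 × 4π×10⁻⁷ × 0.000231) = 9.64 A.

I ≈ 9.64 A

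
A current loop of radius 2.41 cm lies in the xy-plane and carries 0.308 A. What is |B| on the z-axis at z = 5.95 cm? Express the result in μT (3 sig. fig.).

On the axis of a circular loop, B = μ₀IR² / [2(R²+z²)^(3/2)].
R² + z² = (0.0241)² + (0.0595)² = 0.004121 m², and (R²+z²)^(3/2) = 2.65×10⁻⁴ m³.
B = (4π×10⁻⁷ × 0.308 × 0.0005808) / (2 × 2.65×10⁻⁴) = 4.25×10⁻⁷ T.

B ≈ 0.425 μT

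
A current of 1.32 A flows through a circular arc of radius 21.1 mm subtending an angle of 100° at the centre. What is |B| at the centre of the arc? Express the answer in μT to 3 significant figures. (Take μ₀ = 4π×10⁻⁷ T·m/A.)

The Biot–Savart field of a circular arc at its centre is B = μ₀Iφ/(4πR), with φ = 1.745 rad.
B = (4π×10⁻⁷ × 1.32 × 1.745) / (4π × 0.0211) = 1.09×10⁻⁵ T.

B ≈ 10.9 μT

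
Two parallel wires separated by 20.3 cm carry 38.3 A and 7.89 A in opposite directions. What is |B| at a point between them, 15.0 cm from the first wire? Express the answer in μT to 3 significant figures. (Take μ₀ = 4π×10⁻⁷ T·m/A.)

Each long wire gives B = μ₀I/(2πd). Distances are d₁ = 0.15 m and d₂ = 0.053 m.
B₁ = 5.11×10⁻⁵ T, B₂ = 2.98×10⁻⁵ T.
Between antiparallel currents both contributions point the same way, so they add. B = B₁ + B₂ = 5.11×10⁻⁵ + 2.98×10⁻⁵ = 8.08×10⁻⁵ T.

B ≈ 80.8 μT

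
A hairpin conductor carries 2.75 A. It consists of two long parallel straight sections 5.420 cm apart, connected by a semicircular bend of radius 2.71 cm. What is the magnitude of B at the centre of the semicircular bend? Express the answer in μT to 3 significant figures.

B ≈ 52.2 μT

The semicircular arc contributes B_arc = μ₀I·π/(4πR) = μ₀I/(4R) = 3.19×10⁻⁵ T.
Each semi-infinite lead is at perpendicular distance R = 0.0271 m from the centre, with the perpendicular foot at its near end, so it contributes μ₀I/(4πR); both point the same way, together 2.03×10⁻⁵ T.
Arc and leads all point the same direction: B = 3.19×10⁻⁵ + 2.03×10⁻⁵ = 5.22×10⁻⁵ T.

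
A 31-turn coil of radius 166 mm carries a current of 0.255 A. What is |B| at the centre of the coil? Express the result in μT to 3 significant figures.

For an N-turn flat coil, B = Nμ₀I/(2R) with R = 0.166 m.
B = 31 × 9.65×10⁻⁷ T = 2.99×10⁻⁵ T.

B ≈ 29.9 μT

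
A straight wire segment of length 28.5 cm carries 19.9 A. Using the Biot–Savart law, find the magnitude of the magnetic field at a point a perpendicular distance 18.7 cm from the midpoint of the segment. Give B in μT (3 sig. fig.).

For a finite straight segment, B = (μ₀I/4πd)(sinθ₁ + sinθ₂), where θ₁, θ₂ are the angles from the perpendicular to each end.
The perpendicular from the point meets the wire at its midpoint, so each end is L/2 = 0.1425 m away along the wire.
sinθ₁ = 0.1425/√(0.1425²+0.187²) = 0.6061; sinθ₂ = 0.1425/√(0.1425²+0.187²) = 0.6061.
B = (4π×10⁻⁷ × 19.9) / (4π × 0.187) × (0.6061 + 0.6061) = 1.29×10⁻⁵ T.

B ≈ 12.9 μT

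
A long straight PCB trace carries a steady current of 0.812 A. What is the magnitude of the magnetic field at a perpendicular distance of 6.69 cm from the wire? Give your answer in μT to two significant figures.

B ≈ 2.4 μT

For an infinitely long straight wire, B = μ₀I/(2πd).
B = (4π×10⁻⁷ × 0.812) / (2π × 0.0669) = 2.43×10⁻⁶ T.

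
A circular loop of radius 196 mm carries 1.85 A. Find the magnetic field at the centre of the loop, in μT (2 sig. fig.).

B ≈ 5.9 μT

At the centre of a circular loop the Biot–Savart law gives B = μ₀I/(2R).
B = (4π×10⁻⁷ × 1.85) / (2 × 0.196) = 5.93×10⁻⁶ T.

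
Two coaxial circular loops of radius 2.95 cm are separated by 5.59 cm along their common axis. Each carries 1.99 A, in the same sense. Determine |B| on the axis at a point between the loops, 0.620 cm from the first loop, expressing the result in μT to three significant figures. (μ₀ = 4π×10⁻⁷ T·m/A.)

Each loop contributes B = μ₀IR²/[2(R²+z²)^(3/2)] on the axis, with z measured from that loop.
Loop 1 (z = 0.0062 m): B₁ = 3.97×10⁻⁵ T. Loop 2 (z = 0.0497 m): B₂ = 5.64×10⁻⁶ T.
The fields add: B = B₁ + B₂ = 4.54×10⁻⁵ T.

B ≈ 45.4 μT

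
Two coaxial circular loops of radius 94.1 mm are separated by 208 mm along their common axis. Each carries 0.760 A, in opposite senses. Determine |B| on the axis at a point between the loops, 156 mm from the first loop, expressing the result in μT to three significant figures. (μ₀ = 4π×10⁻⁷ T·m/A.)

Each loop contributes B = μ₀IR²/[2(R²+z²)^(3/2)] on the axis, with z measured from that loop.
Loop 1 (z = 0.156 m): B₁ = 6.99×10⁻⁷ T. Loop 2 (z = 0.052 m): B₂ = 3.40×10⁻⁶ T.
The fields oppose: B = |B₁ − B₂| = 2.70×10⁻⁶ T.

B ≈ 2.70 μT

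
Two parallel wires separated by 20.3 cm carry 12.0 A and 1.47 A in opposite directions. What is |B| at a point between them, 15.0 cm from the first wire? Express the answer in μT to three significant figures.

Each long wire gives B = μ₀I/(2πd). Distances are d₁ = 0.15 m and d₂ = 0.053 m.
B₁ = 1.60×10⁻⁵ T, B₂ = 5.55×10⁻⁶ T.
Between antiparallel currents both contributions point the same way, so they add. B = B₁ + B₂ = 1.60×10⁻⁵ + 5.55×10⁻⁶ = 2.15×10⁻⁵ T.

B ≈ 21.5 μT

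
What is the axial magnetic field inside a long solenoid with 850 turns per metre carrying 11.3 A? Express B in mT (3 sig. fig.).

Inside a long solenoid, B = μ₀nI with n = 850 turns/m.
B = 4π×10⁻⁷ × 850 × 11.3 = 1.21×10⁻² T.

B ≈ 12.1 mT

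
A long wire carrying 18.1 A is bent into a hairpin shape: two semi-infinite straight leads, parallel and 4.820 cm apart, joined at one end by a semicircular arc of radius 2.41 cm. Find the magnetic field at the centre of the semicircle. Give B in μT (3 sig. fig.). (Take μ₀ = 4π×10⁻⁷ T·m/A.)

The semicircular arc contributes B_arc = μ₀I·π/(4πR) = μ₀I/(4R) = 2.36×10⁻⁴ T.
Each semi-infinite lead is at perpendicular distance R = 0.0241 m from the centre, with the perpendicular foot at its near end, so it contributes μ₀I/(4πR); both point the same way, together 1.50×10⁻⁴ T.
Arc and leads all point the same direction: B = 2.36×10⁻⁴ + 1.50×10⁻⁴ = 3.86×10⁻⁴ T.

B ≈ 386 μT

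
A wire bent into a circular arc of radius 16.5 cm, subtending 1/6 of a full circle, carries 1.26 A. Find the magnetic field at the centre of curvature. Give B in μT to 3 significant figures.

The Biot–Savart field of a circular arc at its centre is B = μ₀Iφ/(4πR), with φ = 1.047 rad.
B = (4π×10⁻⁷ × 1.26 × 1.047) / (4π × 0.165) = 8.00×10⁻⁷ T.

B ≈ 0.800 μT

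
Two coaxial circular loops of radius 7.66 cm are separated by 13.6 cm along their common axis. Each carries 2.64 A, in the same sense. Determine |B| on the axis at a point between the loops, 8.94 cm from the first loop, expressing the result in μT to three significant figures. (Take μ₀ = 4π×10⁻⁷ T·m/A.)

Each loop contributes B = μ₀IR²/[2(R²+z²)^(3/2)] on the axis, with z measured from that loop.
Loop 1 (z = 0.0894 m): B₁ = 5.96×10⁻⁶ T. Loop 2 (z = 0.0466 m): B₂ = 1.35×10⁻⁵ T.
The fields add: B = B₁ + B₂ = 1.95×10⁻⁵ T.

B ≈ 19.5 μT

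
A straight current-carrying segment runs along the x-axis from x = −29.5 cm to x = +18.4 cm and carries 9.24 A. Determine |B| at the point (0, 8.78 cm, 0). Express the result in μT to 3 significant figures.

B ≈ 19.6 μT

For a finite straight segment, B = (μ₀I/4πd)(sinθ₁ + sinθ₂), where θ₁, θ₂ are the angles from the perpendicular to each end.
The perpendicular distance is d = 0.0878 m; the end-offsets along the wire are a = 0.295 m and b = 0.184 m.
sinθ₁ = 0.295/√(0.295²+0.0878²) = 0.9584; sinθ₂ = 0.184/√(0.184²+0.0878²) = 0.9025.
B = (4π×10⁻⁷ × 9.24) / (4π × 0.0878) × (0.9584 + 0.9025) = 1.96×10⁻⁵ T.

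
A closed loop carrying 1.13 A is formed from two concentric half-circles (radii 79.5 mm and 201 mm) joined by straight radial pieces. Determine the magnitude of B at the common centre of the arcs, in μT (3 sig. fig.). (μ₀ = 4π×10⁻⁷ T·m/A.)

The radial connectors point toward the centre, so dl × r̂ = 0 and they contribute nothing.
Each semicircle gives μ₀I/(4R): inner arc 4.47×10⁻⁶ T, outer arc 1.77×10⁻⁶ T.
The two arcs carry current in opposite angular senses, so their fields oppose: B = |4.47×10⁻⁶ − 1.77×10⁻⁶| = 2.70×10⁻⁶ T.

B ≈ 2.70 μT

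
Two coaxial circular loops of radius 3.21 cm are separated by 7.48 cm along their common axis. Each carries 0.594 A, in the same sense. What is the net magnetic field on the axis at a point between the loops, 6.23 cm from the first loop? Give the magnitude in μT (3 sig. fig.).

Each loop contributes B = μ₀IR²/[2(R²+z²)^(3/2)] on the axis, with z measured from that loop.
Loop 1 (z = 0.0623 m): B₁ = 1.12×10⁻⁶ T. Loop 2 (z = 0.0125 m): B₂ = 9.41×10⁻⁶ T.
The fields add: B = B₁ + B₂ = 1.05×10⁻⁵ T.

B ≈ 10.5 μT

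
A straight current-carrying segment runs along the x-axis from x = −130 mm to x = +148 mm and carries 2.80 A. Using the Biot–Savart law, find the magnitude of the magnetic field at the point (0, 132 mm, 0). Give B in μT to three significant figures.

B ≈ 3.07 μT

For a finite straight segment, B = (μ₀I/4πd)(sinθ₁ + sinθ₂), where θ₁, θ₂ are the angles from the perpendicular to each end.
The perpendicular distance is d = 0.132 m; the end-offsets along the wire are a = 0.13 m and b = 0.148 m.
sinθ₁ = 0.13/√(0.13²+0.132²) = 0.7017; sinθ₂ = 0.148/√(0.148²+0.132²) = 0.7463.
B = (4π×10⁻⁷ × 2.80) / (4π × 0.132) × (0.7017 + 0.7463) = 3.07×10⁻⁶ T.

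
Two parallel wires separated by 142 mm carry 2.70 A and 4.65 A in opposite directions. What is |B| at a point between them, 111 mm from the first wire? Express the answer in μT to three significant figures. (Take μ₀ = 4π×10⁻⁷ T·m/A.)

Each long wire gives B = μ₀I/(2πd). Distances are d₁ = 0.111 m and d₂ = 0.031 m.
B₁ = 4.86×10⁻⁶ T, B₂ = 3.00×10⁻⁵ T.
Between antiparallel currents both contributions point the same way, so they add. B = B₁ + B₂ = 4.86×10⁻⁶ + 3.00×10⁻⁵ = 3.49×10⁻⁵ T.

B ≈ 34.9 μT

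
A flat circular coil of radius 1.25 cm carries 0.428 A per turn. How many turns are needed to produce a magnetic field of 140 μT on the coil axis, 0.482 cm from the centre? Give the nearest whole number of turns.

For an N-turn coil, B = Nμ₀IR²/[2(R²+z²)^(3/2)]. A single turn gives B₁ = 1.75×10⁻⁵ T with R = 0.0125 m, z = 0.00482 m.
N = B/B₁ = 1.40×10⁻⁴ / 1.75×10⁻⁵ = 8.01.

N = 8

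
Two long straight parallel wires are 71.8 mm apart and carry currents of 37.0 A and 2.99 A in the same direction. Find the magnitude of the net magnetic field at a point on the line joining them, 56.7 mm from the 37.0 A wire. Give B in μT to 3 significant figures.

Each long wire gives B = μ₀I/(2πd). Distances are d₁ = 0.0567 m and d₂ = 0.0151 m.
B₁ = 1.31×10⁻⁴ T, B₂ = 3.96×10⁻⁵ T.
Between parallel currents the two contributions point in opposite directions, so they subtract. B = |B₁ − B₂| = |1.31×10⁻⁴ − 3.96×10⁻⁵| = 9.09×10⁻⁵ T.

B ≈ 90.9 μT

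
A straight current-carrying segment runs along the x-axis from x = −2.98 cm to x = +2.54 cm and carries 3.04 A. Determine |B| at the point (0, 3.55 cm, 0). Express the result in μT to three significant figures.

B ≈ 10.5 μT

For a finite straight segment, B = (μ₀I/4πd)(sinθ₁ + sinθ₂), where θ₁, θ₂ are the angles from the perpendicular to each end.
The perpendicular distance is d = 0.0355 m; the end-offsets along the wire are a = 0.0298 m and b = 0.0254 m.
sinθ₁ = 0.0298/√(0.0298²+0.0355²) = 0.6429; sinθ₂ = 0.0254/√(0.0254²+0.0355²) = 0.5819.
B = (4π×10⁻⁷ × 3.04) / (4π × 0.0355) × (0.6429 + 0.5819) = 1.05×10⁻⁵ T.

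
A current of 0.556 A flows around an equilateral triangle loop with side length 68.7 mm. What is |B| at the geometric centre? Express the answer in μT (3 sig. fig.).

Each side is a finite straight segment at perpendicular distance d = a/(2 tan(π/3)) = 0.01983 m from the centre, with end-angles ±π/3.
One side contributes B₁ = (μ₀I/4πd)·2 sin(π/3) = 4.86×10⁻⁶ T.
All 3 sides add in the same direction: B = 3 × 4.86×10⁻⁶ = 1.46×10⁻⁵ T.

B ≈ 14.6 μT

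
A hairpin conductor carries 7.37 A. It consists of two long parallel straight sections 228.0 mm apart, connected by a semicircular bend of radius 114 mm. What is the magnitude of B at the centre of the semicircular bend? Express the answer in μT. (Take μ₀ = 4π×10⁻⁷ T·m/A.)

B ≈ 33.2 μT

The semicircular arc contributes B_arc = μ₀I·π/(4πR) = μ₀I/(4R) = 2.03×10⁻⁵ T.
Each semi-infinite lead is at perpendicular distance R = 0.114 m from the centre, with the perpendicular foot at its near end, so it contributes μ₀I/(4πR); both point the same way, together 1.29×10⁻⁵ T.
Arc and leads all point the same direction: B = 2.03×10⁻⁵ + 1.29×10⁻⁵ = 3.32×10⁻⁵ T.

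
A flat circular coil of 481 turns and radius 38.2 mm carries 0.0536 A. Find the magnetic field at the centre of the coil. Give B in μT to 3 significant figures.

For an N-turn flat coil, B = Nμ₀I/(2R) with R = 0.0382 m.
B = 481 × 8.82×10⁻⁷ T = 4.24×10⁻⁴ T.

B ≈ 424 μT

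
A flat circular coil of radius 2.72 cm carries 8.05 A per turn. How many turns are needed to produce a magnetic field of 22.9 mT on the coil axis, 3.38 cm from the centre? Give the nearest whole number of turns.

For an N-turn coil, B = Nμ₀IR²/[2(R²+z²)^(3/2)]. A single turn gives B₁ = 4.58×10⁻⁵ T with R = 0.0272 m, z = 0.0338 m.
N = B/B₁ = 2.29×10⁻² / 4.58×10⁻⁵ = 499.74.

N = 500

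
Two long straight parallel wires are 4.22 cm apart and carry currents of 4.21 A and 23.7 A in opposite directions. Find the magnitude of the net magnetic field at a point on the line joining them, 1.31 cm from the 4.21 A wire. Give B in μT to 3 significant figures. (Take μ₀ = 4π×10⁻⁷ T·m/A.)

Each long wire gives B = μ₀I/(2πd). Distances are d₁ = 0.0131 m and d₂ = 0.0291 m.
B₁ = 6.43×10⁻⁵ T, B₂ = 1.63×10⁻⁴ T.
Between antiparallel currents both contributions point the same way, so they add. B = B₁ + B₂ = 6.43×10⁻⁵ + 1.63×10⁻⁴ = 2.27×10⁻⁴ T.

B ≈ 227 μT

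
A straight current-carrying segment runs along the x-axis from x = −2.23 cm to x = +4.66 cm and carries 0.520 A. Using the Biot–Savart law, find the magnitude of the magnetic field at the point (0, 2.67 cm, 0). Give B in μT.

For a finite straight segment, B = (μ₀I/4πd)(sinθ₁ + sinθ₂), where θ₁, θ₂ are the angles from the perpendicular to each end.
The perpendicular distance is d = 0.0267 m; the end-offsets along the wire are a = 0.0223 m and b = 0.0466 m.
sinθ₁ = 0.0223/√(0.0223²+0.0267²) = 0.6410; sinθ₂ = 0.0466/√(0.0466²+0.0267²) = 0.8677.
B = (4π×10⁻⁷ × 0.520) / (4π × 0.0267) × (0.6410 + 0.8677) = 2.94×10⁻⁶ T.

B ≈ 2.94 μT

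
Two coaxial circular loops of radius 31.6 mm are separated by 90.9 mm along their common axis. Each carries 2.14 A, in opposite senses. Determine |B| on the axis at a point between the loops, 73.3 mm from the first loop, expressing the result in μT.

B ≈ 25.7 μT

Each loop contributes B = μ₀IR²/[2(R²+z²)^(3/2)] on the axis, with z measured from that loop.
Loop 1 (z = 0.0733 m): B₁ = 2.64×10⁻⁶ T. Loop 2 (z = 0.0176 m): B₂ = 2.84×10⁻⁵ T.
The fields oppose: B = |B₁ − B₂| = 2.57×10⁻⁵ T.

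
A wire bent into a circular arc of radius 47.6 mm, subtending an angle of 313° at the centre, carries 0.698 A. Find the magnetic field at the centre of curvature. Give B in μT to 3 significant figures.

B ≈ 8.01 μT

The Biot–Savart field of a circular arc at its centre is B = μ₀Iφ/(4πR), with φ = 5.463 rad.
B = (4π×10⁻⁷ × 0.698 × 5.463) / (4π × 0.0476) = 8.01×10⁻⁶ T.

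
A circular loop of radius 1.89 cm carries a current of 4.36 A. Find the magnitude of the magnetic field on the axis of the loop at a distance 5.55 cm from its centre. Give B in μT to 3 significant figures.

On the axis of a circular loop, B = μ₀IR² / [2(R²+z²)^(3/2)].
R² + z² = (0.0189)² + (0.0555)² = 0.003437 m², and (R²+z²)^(3/2) = 2.02×10⁻⁴ m³.
B = (4π×10⁻⁷ × 4.36 × 0.0003572) / (2 × 2.02×10⁻⁴) = 4.86×10⁻⁶ T.

B ≈ 4.86 μT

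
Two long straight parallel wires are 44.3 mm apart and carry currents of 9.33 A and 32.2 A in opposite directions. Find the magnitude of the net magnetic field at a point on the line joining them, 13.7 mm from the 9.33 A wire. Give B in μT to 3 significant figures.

B ≈ 347 μT

Each long wire gives B = μ₀I/(2πd). Distances are d₁ = 0.0137 m and d₂ = 0.0306 m.
B₁ = 1.36×10⁻⁴ T, B₂ = 2.10×10⁻⁴ T.
Between antiparallel currents both contributions point the same way, so they add. B = B₁ + B₂ = 1.36×10⁻⁴ + 2.10×10⁻⁴ = 3.47×10⁻⁴ T.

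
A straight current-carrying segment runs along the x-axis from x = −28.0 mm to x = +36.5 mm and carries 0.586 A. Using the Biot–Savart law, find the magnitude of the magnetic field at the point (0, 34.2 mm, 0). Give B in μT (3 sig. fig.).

B ≈ 2.34 μT

For a finite straight segment, B = (μ₀I/4πd)(sinθ₁ + sinθ₂), where θ₁, θ₂ are the angles from the perpendicular to each end.
The perpendicular distance is d = 0.0342 m; the end-offsets along the wire are a = 0.028 m and b = 0.0365 m.
sinθ₁ = 0.028/√(0.028²+0.0342²) = 0.6335; sinθ₂ = 0.0365/√(0.0365²+0.0342²) = 0.7297.
B = (4π×10⁻⁷ × 0.586) / (4π × 0.0342) × (0.6335 + 0.7297) = 2.34×10⁻⁶ T.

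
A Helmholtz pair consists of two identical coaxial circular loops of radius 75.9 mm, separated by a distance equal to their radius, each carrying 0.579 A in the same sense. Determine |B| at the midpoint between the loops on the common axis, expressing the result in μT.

B ≈ 6.86 μT

Each loop contributes B = μ₀IR²/[2(R²+z²)^(3/2)] on the axis, with z measured from that loop.
Loop 1 (z = 0.03795 m): B₁ = 3.43×10⁻⁶ T. Loop 2 (z = 0.03795 m): B₂ = 3.43×10⁻⁶ T.
The fields add: B = B₁ + B₂ = 6.86×10⁻⁶ T.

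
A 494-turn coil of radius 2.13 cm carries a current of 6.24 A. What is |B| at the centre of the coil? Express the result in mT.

For an N-turn flat coil, B = Nμ₀I/(2R) with R = 0.0213 m.
B = 494 × 1.84×10⁻⁴ T = 9.09×10⁻² T.

B ≈ 90.9 mT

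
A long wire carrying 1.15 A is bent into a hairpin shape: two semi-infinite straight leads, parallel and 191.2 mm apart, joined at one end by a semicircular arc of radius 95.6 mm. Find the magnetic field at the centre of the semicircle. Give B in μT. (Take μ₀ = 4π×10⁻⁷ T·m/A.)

B ≈ 6.18 μT

The semicircular arc contributes B_arc = μ₀I·π/(4πR) = μ₀I/(4R) = 3.78×10⁻⁶ T.
Each semi-infinite lead is at perpendicular distance R = 0.0956 m from the centre, with the perpendicular foot at its near end, so it contributes μ₀I/(4πR); both point the same way, together 2.41×10⁻⁶ T.
Arc and leads all point the same direction: B = 3.78×10⁻⁶ + 2.41×10⁻⁶ = 6.18×10⁻⁶ T.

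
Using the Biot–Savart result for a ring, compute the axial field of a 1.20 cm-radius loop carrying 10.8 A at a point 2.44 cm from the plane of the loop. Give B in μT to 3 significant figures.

B ≈ 48.6 μT

On the axis of a circular loop, B = μ₀IR² / [2(R²+z²)^(3/2)].
R² + z² = (0.012)² + (0.0244)² = 0.0007394 m², and (R²+z²)^(3/2) = 2.01×10⁻⁵ m³.
B = (4π×10⁻⁷ × 10.8 × 0.000144) / (2 × 2.01×10⁻⁵) = 4.86×10⁻⁵ T.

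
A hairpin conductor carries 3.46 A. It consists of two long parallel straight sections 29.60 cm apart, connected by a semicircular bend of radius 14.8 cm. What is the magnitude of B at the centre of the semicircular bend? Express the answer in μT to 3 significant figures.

The semicircular arc contributes B_arc = μ₀I·π/(4πR) = μ₀I/(4R) = 7.34×10⁻⁶ T.
Each semi-infinite lead is at perpendicular distance R = 0.148 m from the centre, with the perpendicular foot at its near end, so it contributes μ₀I/(4πR); both point the same way, together 4.68×10⁻⁶ T.
Arc and leads all point the same direction: B = 7.34×10⁻⁶ + 4.68×10⁻⁶ = 1.20×10⁻⁵ T.

B ≈ 12.0 μT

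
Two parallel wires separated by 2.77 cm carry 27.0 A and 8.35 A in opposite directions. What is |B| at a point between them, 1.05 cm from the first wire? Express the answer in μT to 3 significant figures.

Each long wire gives B = μ₀I/(2πd). Distances are d₁ = 0.0105 m and d₂ = 0.0172 m.
B₁ = 5.14×10⁻⁴ T, B₂ = 9.71×10⁻⁵ T.
Between antiparallel currents both contributions point the same way, so they add. B = B₁ + B₂ = 5.14×10⁻⁴ + 9.71×10⁻⁵ = 6.11×10⁻⁴ T.

B ≈ 611 μT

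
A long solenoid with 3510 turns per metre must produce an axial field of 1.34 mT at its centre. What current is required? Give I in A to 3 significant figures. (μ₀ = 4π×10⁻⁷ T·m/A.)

Inside a long solenoid B = μ₀nI with n = 3510 m⁻¹, so I = B/(μ₀n).
I = 1.34×10⁻³ / (4π×10⁻⁷ × 3510) = 0.304 A.

I ≈ 0.304 A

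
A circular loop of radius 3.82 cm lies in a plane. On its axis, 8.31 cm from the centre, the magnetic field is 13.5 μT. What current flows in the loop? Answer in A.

On the axis of a loop, B = μ₀IR²/[2(R²+z²)^(3/2)], so I = 2B(R²+z²)^(3/2)/(μ₀R²).
R² + z² = 0.001459 + 0.006906 = 0.008365 m²; raised to 3/2 gives 7.65×10⁻⁴ m³.
I = 2 × 1.35×10⁻⁵ × 7.65×10⁻⁴ / (1.26×10⁻⁶ × 0.001459) = 11.3 A.

I ≈ 11.3 A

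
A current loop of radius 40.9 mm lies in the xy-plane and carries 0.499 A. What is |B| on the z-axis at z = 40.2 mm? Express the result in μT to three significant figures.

On the axis of a circular loop, B = μ₀IR² / [2(R²+z²)^(3/2)].
R² + z² = (0.0409)² + (0.0402)² = 0.003289 m², and (R²+z²)^(3/2) = 1.89×10⁻⁴ m³.
B = (4π×10⁻⁷ × 0.499 × 0.001673) / (2 × 1.89×10⁻⁴) = 2.78×10⁻⁶ T.

B ≈ 2.78 μT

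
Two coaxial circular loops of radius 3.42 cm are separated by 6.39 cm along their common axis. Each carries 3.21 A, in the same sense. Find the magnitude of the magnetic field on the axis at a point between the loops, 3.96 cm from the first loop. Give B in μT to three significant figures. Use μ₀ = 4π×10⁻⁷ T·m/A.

Each loop contributes B = μ₀IR²/[2(R²+z²)^(3/2)] on the axis, with z measured from that loop.
Loop 1 (z = 0.0396 m): B₁ = 1.65×10⁻⁵ T. Loop 2 (z = 0.0243 m): B₂ = 3.19×10⁻⁵ T.
The fields add: B = B₁ + B₂ = 4.84×10⁻⁵ T.

B ≈ 48.4 μT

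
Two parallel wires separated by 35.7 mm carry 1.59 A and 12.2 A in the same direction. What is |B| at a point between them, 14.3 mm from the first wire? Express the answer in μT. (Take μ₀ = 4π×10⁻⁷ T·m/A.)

B ≈ 91.8 μT

Each long wire gives B = μ₀I/(2πd). Distances are d₁ = 0.0143 m and d₂ = 0.0214 m.
B₁ = 2.22×10⁻⁵ T, B₂ = 1.14×10⁻⁴ T.
Between parallel currents the two contributions point in opposite directions, so they subtract. B = |B₁ − B₂| = |2.22×10⁻⁵ − 1.14×10⁻⁴| = 9.18×10⁻⁵ T.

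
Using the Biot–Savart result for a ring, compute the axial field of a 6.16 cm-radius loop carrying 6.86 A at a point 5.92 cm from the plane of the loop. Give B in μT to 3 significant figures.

B ≈ 26.2 μT

On the axis of a circular loop, B = μ₀IR² / [2(R²+z²)^(3/2)].
R² + z² = (0.0616)² + (0.0592)² = 0.007299 m², and (R²+z²)^(3/2) = 6.24×10⁻⁴ m³.
B = (4π×10⁻⁷ × 6.86 × 0.003795) / (2 × 6.24×10⁻⁴) = 2.62×10⁻⁵ T.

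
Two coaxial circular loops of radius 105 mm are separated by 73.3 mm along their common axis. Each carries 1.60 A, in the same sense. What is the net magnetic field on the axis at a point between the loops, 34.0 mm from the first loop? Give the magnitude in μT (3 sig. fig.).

B ≈ 16.1 μT

Each loop contributes B = μ₀IR²/[2(R²+z²)^(3/2)] on the axis, with z measured from that loop.
Loop 1 (z = 0.034 m): B₁ = 8.24×10⁻⁶ T. Loop 2 (z = 0.0393 m): B₂ = 7.87×10⁻⁶ T.
The fields add: B = B₁ + B₂ = 1.61×10⁻⁵ T.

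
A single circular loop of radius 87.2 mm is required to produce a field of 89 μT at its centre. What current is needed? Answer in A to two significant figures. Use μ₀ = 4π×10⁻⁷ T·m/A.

I ≈ 12 A

At the centre of a circular loop B = μ₀I/(2R), so I = 2RB/μ₀.
With R = 0.0872 m, I = 2 × 0.0872 × 8.90×10⁻⁵ / (4π×10⁻⁷) = 12.4 A.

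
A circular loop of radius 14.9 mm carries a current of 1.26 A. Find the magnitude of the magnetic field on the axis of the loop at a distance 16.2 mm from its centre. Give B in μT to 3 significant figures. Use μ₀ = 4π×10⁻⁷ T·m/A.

On the axis of a circular loop, B = μ₀IR² / [2(R²+z²)^(3/2)].
R² + z² = (0.0149)² + (0.0162)² = 0.0004844 m², and (R²+z²)^(3/2) = 1.07×10⁻⁵ m³.
B = (4π×10⁻⁷ × 1.26 × 0.000222) / (2 × 1.07×10⁻⁵) = 1.65×10⁻⁵ T.

B ≈ 16.5 μT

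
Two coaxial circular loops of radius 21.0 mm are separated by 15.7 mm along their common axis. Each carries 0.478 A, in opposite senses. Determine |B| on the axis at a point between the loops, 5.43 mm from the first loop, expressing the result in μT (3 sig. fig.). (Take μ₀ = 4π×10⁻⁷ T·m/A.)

Each loop contributes B = μ₀IR²/[2(R²+z²)^(3/2)] on the axis, with z measured from that loop.
Loop 1 (z = 0.00543 m): B₁ = 1.30×10⁻⁵ T. Loop 2 (z = 0.01027 m): B₂ = 1.04×10⁻⁵ T.
The fields oppose: B = |B₁ − B₂| = 2.61×10⁻⁶ T.

B ≈ 2.61 μT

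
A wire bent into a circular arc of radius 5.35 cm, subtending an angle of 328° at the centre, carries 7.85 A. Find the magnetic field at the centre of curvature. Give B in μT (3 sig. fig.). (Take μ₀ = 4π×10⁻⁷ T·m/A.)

The Biot–Savart field of a circular arc at its centre is B = μ₀Iφ/(4πR), with φ = 5.725 rad.
B = (4π×10⁻⁷ × 7.85 × 5.725) / (4π × 0.0535) = 8.40×10⁻⁵ T.

B ≈ 84.0 μT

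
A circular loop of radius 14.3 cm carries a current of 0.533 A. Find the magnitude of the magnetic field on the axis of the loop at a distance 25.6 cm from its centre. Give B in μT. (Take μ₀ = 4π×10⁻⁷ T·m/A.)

On the axis of a circular loop, B = μ₀IR² / [2(R²+z²)^(3/2)].
R² + z² = (0.143)² + (0.256)² = 0.08599 m², and (R²+z²)^(3/2) = 2.52×10⁻² m³.
B = (4π×10⁻⁷ × 0.533 × 0.02045) / (2 × 2.52×10⁻²) = 2.72×10⁻⁷ T.

B ≈ 0.272 μT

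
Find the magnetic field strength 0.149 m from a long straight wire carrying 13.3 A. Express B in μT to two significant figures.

B ≈ 18 μT

For an infinitely long straight wire, B = μ₀I/(2πd).
B = (4π×10⁻⁷ × 13.3) / (2π × 0.149) = 1.79×10⁻⁵ T.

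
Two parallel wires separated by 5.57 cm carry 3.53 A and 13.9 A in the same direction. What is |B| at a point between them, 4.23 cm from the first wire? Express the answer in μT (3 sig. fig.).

Each long wire gives B = μ₀I/(2πd). Distances are d₁ = 0.0423 m and d₂ = 0.0134 m.
B₁ = 1.67×10⁻⁵ T, B₂ = 2.07×10⁻⁴ T.
Between parallel currents the two contributions point in opposite directions, so they subtract. B = |B₁ − B₂| = |1.67×10⁻⁵ − 2.07×10⁻⁴| = 1.91×10⁻⁴ T.

B ≈ 191 μT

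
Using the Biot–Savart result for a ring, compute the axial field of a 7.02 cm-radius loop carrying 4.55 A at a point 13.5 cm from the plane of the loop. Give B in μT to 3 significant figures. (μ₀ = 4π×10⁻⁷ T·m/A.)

B ≈ 4.00 μT

On the axis of a circular loop, B = μ₀IR² / [2(R²+z²)^(3/2)].
R² + z² = (0.0702)² + (0.135)² = 0.02315 m², and (R²+z²)^(3/2) = 3.52×10⁻³ m³.
B = (4π×10⁻⁷ × 4.55 × 0.004928) / (2 × 3.52×10⁻³) = 4.00×10⁻⁶ T.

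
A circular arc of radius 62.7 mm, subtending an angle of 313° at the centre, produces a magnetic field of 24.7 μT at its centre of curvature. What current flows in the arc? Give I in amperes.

I ≈ 2.83 A

For a circular arc, B = μ₀Iφ/(4πR) with φ in radians; here φ = 5.463 rad.
So I = 4πRB/(μ₀φ) = 4π × 0.0627 × 2.47×10⁻⁵ / (4π×10⁻⁷ × 5.463) = 2.83 A.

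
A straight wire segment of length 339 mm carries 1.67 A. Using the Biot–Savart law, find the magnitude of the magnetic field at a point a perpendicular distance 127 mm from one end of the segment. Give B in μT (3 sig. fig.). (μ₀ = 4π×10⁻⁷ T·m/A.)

For a finite straight segment, B = (μ₀I/4πd)(sinθ₁ + sinθ₂), where θ₁, θ₂ are the angles from the perpendicular to each end.
The perpendicular foot is at one end, so the two end-offsets along the wire are 0 and L = 0.339 m.
sinθ₁ = 0/√(0²+0.127²) = 0.0000; sinθ₂ = 0.339/√(0.339²+0.127²) = 0.9364.
B = (4π×10⁻⁷ × 1.67) / (4π × 0.127) × (0.0000 + 0.9364) = 1.23×10⁻⁶ T.

B ≈ 1.23 μT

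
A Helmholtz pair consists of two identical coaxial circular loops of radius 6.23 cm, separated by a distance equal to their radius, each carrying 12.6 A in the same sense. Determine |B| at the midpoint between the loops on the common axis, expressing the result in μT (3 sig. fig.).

B ≈ 182 μT

Each loop contributes B = μ₀IR²/[2(R²+z²)^(3/2)] on the axis, with z measured from that loop.
Loop 1 (z = 0.03115 m): B₁ = 9.09×10⁻⁵ T. Loop 2 (z = 0.03115 m): B₂ = 9.09×10⁻⁵ T.
The fields add: B = B₁ + B₂ = 1.82×10⁻⁴ T.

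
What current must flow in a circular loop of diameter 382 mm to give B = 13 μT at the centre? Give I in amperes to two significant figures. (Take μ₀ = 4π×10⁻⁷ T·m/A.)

At the centre of a circular loop B = μ₀I/(2R), so I = 2RB/μ₀.
With R = 0.191 m, I = 2 × 0.191 × 1.30×10⁻⁵ / (4π×10⁻⁷) = 3.95 A.

I ≈ 4.0 A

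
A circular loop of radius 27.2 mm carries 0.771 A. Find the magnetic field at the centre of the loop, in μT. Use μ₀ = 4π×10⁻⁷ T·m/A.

At the centre of a circular loop the Biot–Savart law gives B = μ₀I/(2R).
B = (4π×10⁻⁷ × 0.771) / (2 × 0.0272) = 1.78×10⁻⁵ T.

B ≈ 17.8 μT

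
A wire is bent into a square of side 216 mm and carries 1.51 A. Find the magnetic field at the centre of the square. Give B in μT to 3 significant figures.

Each side is a finite straight segment at perpendicular distance d = a/(2 tan(π/4)) = 0.108 m from the centre, with end-angles ±π/4.
One side contributes B₁ = (μ₀I/4πd)·2 sin(π/4) = 1.98×10⁻⁶ T.
All 4 sides add in the same direction: B = 4 × 1.98×10⁻⁶ = 7.91×10⁻⁶ T.

B ≈ 7.91 μT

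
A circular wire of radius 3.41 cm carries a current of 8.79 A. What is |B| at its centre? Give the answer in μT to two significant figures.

At the centre of a circular loop the Biot–Savart law gives B = μ₀I/(2R).
B = (4π×10⁻⁷ × 8.79) / (2 × 0.0341) = 1.62×10⁻⁴ T.

B ≈ 160 μT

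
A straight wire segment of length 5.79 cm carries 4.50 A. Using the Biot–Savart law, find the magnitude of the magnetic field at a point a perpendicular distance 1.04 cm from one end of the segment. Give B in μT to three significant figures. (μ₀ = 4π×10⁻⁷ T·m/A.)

B ≈ 42.6 μT

For a finite straight segment, B = (μ₀I/4πd)(sinθ₁ + sinθ₂), where θ₁, θ₂ are the angles from the perpendicular to each end.
The perpendicular foot is at one end, so the two end-offsets along the wire are 0 and L = 0.0579 m.
sinθ₁ = 0/√(0²+0.0104²) = 0.0000; sinθ₂ = 0.0579/√(0.0579²+0.0104²) = 0.9842.
B = (4π×10⁻⁷ × 4.50) / (4π × 0.0104) × (0.0000 + 0.9842) = 4.26×10⁻⁵ T.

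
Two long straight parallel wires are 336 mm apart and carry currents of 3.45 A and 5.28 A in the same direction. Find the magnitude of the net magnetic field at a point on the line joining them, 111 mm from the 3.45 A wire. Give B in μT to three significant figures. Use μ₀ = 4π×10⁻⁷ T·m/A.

Each long wire gives B = μ₀I/(2πd). Distances are d₁ = 0.111 m and d₂ = 0.225 m.
B₁ = 6.22×10⁻⁶ T, B₂ = 4.69×10⁻⁶ T.
Between parallel currents the two contributions point in opposite directions, so they subtract. B = |B₁ − B₂| = |6.22×10⁻⁶ − 4.69×10⁻⁶| = 1.52×10⁻⁶ T.

B ≈ 1.52 μT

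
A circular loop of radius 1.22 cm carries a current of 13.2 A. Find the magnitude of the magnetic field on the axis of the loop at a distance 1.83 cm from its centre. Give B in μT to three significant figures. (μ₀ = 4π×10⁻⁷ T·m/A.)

B ≈ 116 μT

On the axis of a circular loop, B = μ₀IR² / [2(R²+z²)^(3/2)].
R² + z² = (0.0122)² + (0.0183)² = 0.0004837 m², and (R²+z²)^(3/2) = 1.06×10⁻⁵ m³.
B = (4π×10⁻⁷ × 13.2 × 0.0001488) / (2 × 1.06×10⁻⁵) = 1.16×10⁻⁴ T.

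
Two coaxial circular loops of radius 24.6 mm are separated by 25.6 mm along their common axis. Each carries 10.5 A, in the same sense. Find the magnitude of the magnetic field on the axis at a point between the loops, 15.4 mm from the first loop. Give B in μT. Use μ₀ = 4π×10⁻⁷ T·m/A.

Each loop contributes B = μ₀IR²/[2(R²+z²)^(3/2)] on the axis, with z measured from that loop.
Loop 1 (z = 0.0154 m): B₁ = 1.63×10⁻⁴ T. Loop 2 (z = 0.0102 m): B₂ = 2.11×10⁻⁴ T.
The fields add: B = B₁ + B₂ = 3.75×10⁻⁴ T.

B ≈ 375 μT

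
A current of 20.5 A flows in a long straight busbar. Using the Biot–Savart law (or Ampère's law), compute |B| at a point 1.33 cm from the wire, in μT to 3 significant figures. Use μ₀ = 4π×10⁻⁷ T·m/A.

B ≈ 308 μT

For an infinitely long straight wire, B = μ₀I/(2πd).
B = (4π×10⁻⁷ × 20.5) / (2π × 0.0133) = 3.08×10⁻⁴ T.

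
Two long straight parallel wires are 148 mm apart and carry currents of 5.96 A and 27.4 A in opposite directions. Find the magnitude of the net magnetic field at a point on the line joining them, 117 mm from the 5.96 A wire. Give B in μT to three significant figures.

Each long wire gives B = μ₀I/(2πd). Distances are d₁ = 0.117 m and d₂ = 0.031 m.
B₁ = 1.02×10⁻⁵ T, B₂ = 1.77×10⁻⁴ T.
Between antiparallel currents both contributions point the same way, so they add. B = B₁ + B₂ = 1.02×10⁻⁵ + 1.77×10⁻⁴ = 1.87×10⁻⁴ T.

B ≈ 187 μT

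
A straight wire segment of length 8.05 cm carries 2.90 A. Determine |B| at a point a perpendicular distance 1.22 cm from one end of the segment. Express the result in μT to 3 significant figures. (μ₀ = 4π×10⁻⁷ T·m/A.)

B ≈ 23.5 μT

For a finite straight segment, B = (μ₀I/4πd)(sinθ₁ + sinθ₂), where θ₁, θ₂ are the angles from the perpendicular to each end.
The perpendicular foot is at one end, so the two end-offsets along the wire are 0 and L = 0.0805 m.
sinθ₁ = 0/√(0²+0.0122²) = 0.0000; sinθ₂ = 0.0805/√(0.0805²+0.0122²) = 0.9887.
B = (4π×10⁻⁷ × 2.90) / (4π × 0.0122) × (0.0000 + 0.9887) = 2.35×10⁻⁵ T.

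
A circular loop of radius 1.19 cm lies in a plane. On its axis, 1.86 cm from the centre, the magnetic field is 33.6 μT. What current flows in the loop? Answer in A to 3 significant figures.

On the axis of a loop, B = μ₀IR²/[2(R²+z²)^(3/2)], so I = 2B(R²+z²)^(3/2)/(μ₀R²).
R² + z² = 0.0001416 + 0.000346 = 0.0004876 m²; raised to 3/2 gives 1.08×10⁻⁵ m³.
I = 2 × 3.36×10⁻⁵ × 1.08×10⁻⁵ / (1.26×10⁻⁶ × 0.0001416) = 4.07 A.

I ≈ 4.07 A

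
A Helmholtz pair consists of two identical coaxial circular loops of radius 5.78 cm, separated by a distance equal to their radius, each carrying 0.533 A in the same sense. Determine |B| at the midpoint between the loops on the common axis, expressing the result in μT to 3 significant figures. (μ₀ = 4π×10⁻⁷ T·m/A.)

Each loop contributes B = μ₀IR²/[2(R²+z²)^(3/2)] on the axis, with z measured from that loop.
Loop 1 (z = 0.0289 m): B₁ = 4.15×10⁻⁶ T. Loop 2 (z = 0.0289 m): B₂ = 4.15×10⁻⁶ T.
The fields add: B = B₁ + B₂ = 8.29×10⁻⁶ T.

B ≈ 8.29 μT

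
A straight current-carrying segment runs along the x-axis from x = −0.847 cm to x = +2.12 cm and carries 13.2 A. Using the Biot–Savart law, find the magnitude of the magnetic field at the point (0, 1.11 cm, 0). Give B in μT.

For a finite straight segment, B = (μ₀I/4πd)(sinθ₁ + sinθ₂), where θ₁, θ₂ are the angles from the perpendicular to each end.
The perpendicular distance is d = 0.0111 m; the end-offsets along the wire are a = 0.00847 m and b = 0.0212 m.
sinθ₁ = 0.00847/√(0.00847²+0.0111²) = 0.6066; sinθ₂ = 0.0212/√(0.0212²+0.0111²) = 0.8859.
B = (4π×10⁻⁷ × 13.2) / (4π × 0.0111) × (0.6066 + 0.8859) = 1.77×10⁻⁴ T.

B ≈ 177 μT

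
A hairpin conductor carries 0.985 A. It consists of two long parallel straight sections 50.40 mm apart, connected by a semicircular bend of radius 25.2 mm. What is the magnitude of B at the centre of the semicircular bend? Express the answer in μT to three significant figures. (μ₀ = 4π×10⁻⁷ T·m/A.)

The semicircular arc contributes B_arc = μ₀I·π/(4πR) = μ₀I/(4R) = 1.23×10⁻⁵ T.
Each semi-infinite lead is at perpendicular distance R = 0.0252 m from the centre, with the perpendicular foot at its near end, so it contributes μ₀I/(4πR); both point the same way, together 7.82×10⁻⁶ T.
Arc and leads all point the same direction: B = 1.23×10⁻⁵ + 7.82×10⁻⁶ = 2.01×10⁻⁵ T.

B ≈ 20.1 μT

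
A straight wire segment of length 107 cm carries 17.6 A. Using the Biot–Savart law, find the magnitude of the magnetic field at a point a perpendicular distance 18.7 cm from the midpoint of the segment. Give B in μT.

For a finite straight segment, B = (μ₀I/4πd)(sinθ₁ + sinθ₂), where θ₁, θ₂ are the angles from the perpendicular to each end.
The perpendicular from the point meets the wire at its midpoint, so each end is L/2 = 0.535 m away along the wire.
sinθ₁ = 0.535/√(0.535²+0.187²) = 0.9440; sinθ₂ = 0.535/√(0.535²+0.187²) = 0.9440.
B = (4π×10⁻⁷ × 17.6) / (4π × 0.187) × (0.9440 + 0.9440) = 1.78×10⁻⁵ T.

B ≈ 17.8 μT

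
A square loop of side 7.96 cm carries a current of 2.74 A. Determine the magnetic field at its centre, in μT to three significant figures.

Each side is a finite straight segment at perpendicular distance d = a/(2 tan(π/4)) = 0.0398 m from the centre, with end-angles ±π/4.
One side contributes B₁ = (μ₀I/4πd)·2 sin(π/4) = 9.74×10⁻⁶ T.
All 4 sides add in the same direction: B = 4 × 9.74×10⁻⁶ = 3.89×10⁻⁵ T.

B ≈ 38.9 μT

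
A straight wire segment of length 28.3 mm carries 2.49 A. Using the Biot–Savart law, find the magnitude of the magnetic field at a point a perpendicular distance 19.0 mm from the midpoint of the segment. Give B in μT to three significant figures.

B ≈ 15.7 μT

For a finite straight segment, B = (μ₀I/4πd)(sinθ₁ + sinθ₂), where θ₁, θ₂ are the angles from the perpendicular to each end.
The perpendicular from the point meets the wire at its midpoint, so each end is L/2 = 0.01415 m away along the wire.
sinθ₁ = 0.01415/√(0.01415²+0.019²) = 0.5973; sinθ₂ = 0.01415/√(0.01415²+0.019²) = 0.5973.
B = (4π×10⁻⁷ × 2.49) / (4π × 0.019) × (0.5973 + 0.5973) = 1.57×10⁻⁵ T.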